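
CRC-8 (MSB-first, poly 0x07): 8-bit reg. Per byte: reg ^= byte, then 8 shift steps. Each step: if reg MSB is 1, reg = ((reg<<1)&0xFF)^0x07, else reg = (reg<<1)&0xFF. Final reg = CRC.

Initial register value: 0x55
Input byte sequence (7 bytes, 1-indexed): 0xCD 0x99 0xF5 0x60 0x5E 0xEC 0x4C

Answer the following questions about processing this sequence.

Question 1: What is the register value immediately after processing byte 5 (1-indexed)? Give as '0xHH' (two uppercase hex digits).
Answer: 0x88

Derivation:
After byte 1 (0xCD): reg=0xC1
After byte 2 (0x99): reg=0x8F
After byte 3 (0xF5): reg=0x61
After byte 4 (0x60): reg=0x07
After byte 5 (0x5E): reg=0x88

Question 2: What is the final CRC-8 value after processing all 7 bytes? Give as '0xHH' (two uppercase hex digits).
After byte 1 (0xCD): reg=0xC1
After byte 2 (0x99): reg=0x8F
After byte 3 (0xF5): reg=0x61
After byte 4 (0x60): reg=0x07
After byte 5 (0x5E): reg=0x88
After byte 6 (0xEC): reg=0x3B
After byte 7 (0x4C): reg=0x42

Answer: 0x42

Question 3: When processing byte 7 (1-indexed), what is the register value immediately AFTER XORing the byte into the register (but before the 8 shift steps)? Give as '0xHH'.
Answer: 0x77

Derivation:
Register before byte 7: 0x3B
Byte 7: 0x4C
0x3B XOR 0x4C = 0x77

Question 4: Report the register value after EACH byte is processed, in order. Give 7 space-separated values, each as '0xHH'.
0xC1 0x8F 0x61 0x07 0x88 0x3B 0x42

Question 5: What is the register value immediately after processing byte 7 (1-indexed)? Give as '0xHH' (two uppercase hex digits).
Answer: 0x42

Derivation:
After byte 1 (0xCD): reg=0xC1
After byte 2 (0x99): reg=0x8F
After byte 3 (0xF5): reg=0x61
After byte 4 (0x60): reg=0x07
After byte 5 (0x5E): reg=0x88
After byte 6 (0xEC): reg=0x3B
After byte 7 (0x4C): reg=0x42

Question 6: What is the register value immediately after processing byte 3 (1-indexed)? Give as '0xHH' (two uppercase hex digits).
Answer: 0x61

Derivation:
After byte 1 (0xCD): reg=0xC1
After byte 2 (0x99): reg=0x8F
After byte 3 (0xF5): reg=0x61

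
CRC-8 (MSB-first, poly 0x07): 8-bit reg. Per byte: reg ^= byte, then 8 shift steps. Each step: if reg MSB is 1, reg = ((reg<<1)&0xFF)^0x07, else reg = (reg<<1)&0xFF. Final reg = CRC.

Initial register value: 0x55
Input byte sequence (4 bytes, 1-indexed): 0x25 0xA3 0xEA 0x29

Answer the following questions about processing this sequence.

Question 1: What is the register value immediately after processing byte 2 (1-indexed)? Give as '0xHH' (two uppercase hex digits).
After byte 1 (0x25): reg=0x57
After byte 2 (0xA3): reg=0xC2

Answer: 0xC2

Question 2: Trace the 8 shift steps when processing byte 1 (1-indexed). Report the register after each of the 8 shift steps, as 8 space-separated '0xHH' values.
Register before byte 1: 0x55
After XOR with byte 0x25: 0x70

Answer: 0xE0 0xC7 0x89 0x15 0x2A 0x54 0xA8 0x57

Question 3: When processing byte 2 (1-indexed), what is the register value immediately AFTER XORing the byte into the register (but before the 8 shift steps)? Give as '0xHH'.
Register before byte 2: 0x57
Byte 2: 0xA3
0x57 XOR 0xA3 = 0xF4

Answer: 0xF4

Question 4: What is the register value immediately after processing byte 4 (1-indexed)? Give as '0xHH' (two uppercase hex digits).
Answer: 0xD9

Derivation:
After byte 1 (0x25): reg=0x57
After byte 2 (0xA3): reg=0xC2
After byte 3 (0xEA): reg=0xD8
After byte 4 (0x29): reg=0xD9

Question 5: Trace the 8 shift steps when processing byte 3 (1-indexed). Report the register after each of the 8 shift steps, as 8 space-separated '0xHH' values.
After byte 1 (0x25): reg=0x57
After byte 2 (0xA3): reg=0xC2
Register before byte 3: 0xC2
After XOR with byte 0xEA: 0x28

Answer: 0x50 0xA0 0x47 0x8E 0x1B 0x36 0x6C 0xD8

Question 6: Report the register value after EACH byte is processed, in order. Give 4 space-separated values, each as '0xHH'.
0x57 0xC2 0xD8 0xD9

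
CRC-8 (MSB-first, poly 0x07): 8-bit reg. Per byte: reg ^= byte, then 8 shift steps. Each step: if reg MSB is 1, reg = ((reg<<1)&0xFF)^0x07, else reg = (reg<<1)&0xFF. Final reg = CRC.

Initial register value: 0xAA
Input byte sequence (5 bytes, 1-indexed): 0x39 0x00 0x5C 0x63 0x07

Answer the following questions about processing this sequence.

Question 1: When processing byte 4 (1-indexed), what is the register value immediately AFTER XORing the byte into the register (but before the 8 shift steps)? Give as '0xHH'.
Answer: 0xE4

Derivation:
Register before byte 4: 0x87
Byte 4: 0x63
0x87 XOR 0x63 = 0xE4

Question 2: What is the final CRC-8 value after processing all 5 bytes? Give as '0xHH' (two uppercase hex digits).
After byte 1 (0x39): reg=0xF0
After byte 2 (0x00): reg=0xDE
After byte 3 (0x5C): reg=0x87
After byte 4 (0x63): reg=0xB2
After byte 5 (0x07): reg=0x02

Answer: 0x02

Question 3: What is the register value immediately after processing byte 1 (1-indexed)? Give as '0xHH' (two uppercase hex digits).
Answer: 0xF0

Derivation:
After byte 1 (0x39): reg=0xF0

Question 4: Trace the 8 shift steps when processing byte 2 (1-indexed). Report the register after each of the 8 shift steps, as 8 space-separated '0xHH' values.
Answer: 0xE7 0xC9 0x95 0x2D 0x5A 0xB4 0x6F 0xDE

Derivation:
After byte 1 (0x39): reg=0xF0
Register before byte 2: 0xF0
After XOR with byte 0x00: 0xF0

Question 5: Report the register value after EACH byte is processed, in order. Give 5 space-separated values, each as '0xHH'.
0xF0 0xDE 0x87 0xB2 0x02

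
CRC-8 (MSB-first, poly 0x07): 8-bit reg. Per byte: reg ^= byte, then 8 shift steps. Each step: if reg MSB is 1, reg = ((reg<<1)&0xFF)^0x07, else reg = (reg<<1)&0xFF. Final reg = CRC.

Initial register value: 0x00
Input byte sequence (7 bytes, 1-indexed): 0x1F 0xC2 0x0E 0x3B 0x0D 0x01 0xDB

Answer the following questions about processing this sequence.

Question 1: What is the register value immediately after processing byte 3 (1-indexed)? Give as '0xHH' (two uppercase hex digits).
After byte 1 (0x1F): reg=0x5D
After byte 2 (0xC2): reg=0xD4
After byte 3 (0x0E): reg=0x08

Answer: 0x08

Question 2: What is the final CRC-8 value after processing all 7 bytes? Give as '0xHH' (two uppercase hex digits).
Answer: 0x18

Derivation:
After byte 1 (0x1F): reg=0x5D
After byte 2 (0xC2): reg=0xD4
After byte 3 (0x0E): reg=0x08
After byte 4 (0x3B): reg=0x99
After byte 5 (0x0D): reg=0xE5
After byte 6 (0x01): reg=0xB2
After byte 7 (0xDB): reg=0x18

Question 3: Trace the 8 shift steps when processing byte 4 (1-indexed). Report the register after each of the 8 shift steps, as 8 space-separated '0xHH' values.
Answer: 0x66 0xCC 0x9F 0x39 0x72 0xE4 0xCF 0x99

Derivation:
After byte 1 (0x1F): reg=0x5D
After byte 2 (0xC2): reg=0xD4
After byte 3 (0x0E): reg=0x08
Register before byte 4: 0x08
After XOR with byte 0x3B: 0x33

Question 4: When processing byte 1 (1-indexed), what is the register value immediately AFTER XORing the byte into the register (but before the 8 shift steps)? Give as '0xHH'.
Answer: 0x1F

Derivation:
Register before byte 1: 0x00
Byte 1: 0x1F
0x00 XOR 0x1F = 0x1F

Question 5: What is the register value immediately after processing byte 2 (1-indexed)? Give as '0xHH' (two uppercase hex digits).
Answer: 0xD4

Derivation:
After byte 1 (0x1F): reg=0x5D
After byte 2 (0xC2): reg=0xD4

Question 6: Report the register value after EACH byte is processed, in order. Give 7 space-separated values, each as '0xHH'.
0x5D 0xD4 0x08 0x99 0xE5 0xB2 0x18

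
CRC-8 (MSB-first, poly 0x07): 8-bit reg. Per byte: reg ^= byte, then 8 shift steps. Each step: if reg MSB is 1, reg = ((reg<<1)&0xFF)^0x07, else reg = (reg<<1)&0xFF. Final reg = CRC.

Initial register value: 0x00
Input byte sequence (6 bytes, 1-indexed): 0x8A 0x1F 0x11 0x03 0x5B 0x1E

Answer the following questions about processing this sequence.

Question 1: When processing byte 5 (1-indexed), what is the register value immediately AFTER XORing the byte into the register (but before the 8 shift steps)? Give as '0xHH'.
Answer: 0x58

Derivation:
Register before byte 5: 0x03
Byte 5: 0x5B
0x03 XOR 0x5B = 0x58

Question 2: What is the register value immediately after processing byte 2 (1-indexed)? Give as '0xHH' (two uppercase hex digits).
Answer: 0x69

Derivation:
After byte 1 (0x8A): reg=0xBF
After byte 2 (0x1F): reg=0x69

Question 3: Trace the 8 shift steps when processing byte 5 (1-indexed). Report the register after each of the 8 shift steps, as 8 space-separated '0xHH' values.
After byte 1 (0x8A): reg=0xBF
After byte 2 (0x1F): reg=0x69
After byte 3 (0x11): reg=0x6F
After byte 4 (0x03): reg=0x03
Register before byte 5: 0x03
After XOR with byte 0x5B: 0x58

Answer: 0xB0 0x67 0xCE 0x9B 0x31 0x62 0xC4 0x8F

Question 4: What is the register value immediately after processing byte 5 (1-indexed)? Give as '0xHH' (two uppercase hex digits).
Answer: 0x8F

Derivation:
After byte 1 (0x8A): reg=0xBF
After byte 2 (0x1F): reg=0x69
After byte 3 (0x11): reg=0x6F
After byte 4 (0x03): reg=0x03
After byte 5 (0x5B): reg=0x8F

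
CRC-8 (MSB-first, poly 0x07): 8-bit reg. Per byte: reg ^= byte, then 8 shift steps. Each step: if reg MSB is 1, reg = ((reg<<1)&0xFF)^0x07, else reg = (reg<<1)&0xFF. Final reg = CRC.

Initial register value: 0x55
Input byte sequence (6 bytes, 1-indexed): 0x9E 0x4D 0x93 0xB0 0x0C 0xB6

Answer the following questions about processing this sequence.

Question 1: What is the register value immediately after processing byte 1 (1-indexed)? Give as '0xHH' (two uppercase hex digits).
After byte 1 (0x9E): reg=0x7F

Answer: 0x7F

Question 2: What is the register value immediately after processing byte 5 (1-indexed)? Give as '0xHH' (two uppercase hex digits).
Answer: 0xFA

Derivation:
After byte 1 (0x9E): reg=0x7F
After byte 2 (0x4D): reg=0x9E
After byte 3 (0x93): reg=0x23
After byte 4 (0xB0): reg=0xF0
After byte 5 (0x0C): reg=0xFA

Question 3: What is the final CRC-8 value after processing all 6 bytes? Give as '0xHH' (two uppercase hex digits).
Answer: 0xE3

Derivation:
After byte 1 (0x9E): reg=0x7F
After byte 2 (0x4D): reg=0x9E
After byte 3 (0x93): reg=0x23
After byte 4 (0xB0): reg=0xF0
After byte 5 (0x0C): reg=0xFA
After byte 6 (0xB6): reg=0xE3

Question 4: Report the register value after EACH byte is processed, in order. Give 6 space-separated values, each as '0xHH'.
0x7F 0x9E 0x23 0xF0 0xFA 0xE3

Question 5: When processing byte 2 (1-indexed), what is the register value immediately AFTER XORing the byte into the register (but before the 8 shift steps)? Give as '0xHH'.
Register before byte 2: 0x7F
Byte 2: 0x4D
0x7F XOR 0x4D = 0x32

Answer: 0x32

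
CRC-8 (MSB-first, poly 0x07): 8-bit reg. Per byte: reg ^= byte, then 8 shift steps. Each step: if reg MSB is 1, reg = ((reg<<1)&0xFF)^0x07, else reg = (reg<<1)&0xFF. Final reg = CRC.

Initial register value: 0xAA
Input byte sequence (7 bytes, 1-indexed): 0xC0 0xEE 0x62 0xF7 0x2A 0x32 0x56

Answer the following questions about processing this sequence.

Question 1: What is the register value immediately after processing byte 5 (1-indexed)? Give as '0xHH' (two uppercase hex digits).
After byte 1 (0xC0): reg=0x11
After byte 2 (0xEE): reg=0xF3
After byte 3 (0x62): reg=0xFE
After byte 4 (0xF7): reg=0x3F
After byte 5 (0x2A): reg=0x6B

Answer: 0x6B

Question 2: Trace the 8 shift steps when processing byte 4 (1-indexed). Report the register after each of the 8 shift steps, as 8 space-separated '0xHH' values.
After byte 1 (0xC0): reg=0x11
After byte 2 (0xEE): reg=0xF3
After byte 3 (0x62): reg=0xFE
Register before byte 4: 0xFE
After XOR with byte 0xF7: 0x09

Answer: 0x12 0x24 0x48 0x90 0x27 0x4E 0x9C 0x3F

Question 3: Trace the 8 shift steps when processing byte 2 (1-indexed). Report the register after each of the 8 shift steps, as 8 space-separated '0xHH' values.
After byte 1 (0xC0): reg=0x11
Register before byte 2: 0x11
After XOR with byte 0xEE: 0xFF

Answer: 0xF9 0xF5 0xED 0xDD 0xBD 0x7D 0xFA 0xF3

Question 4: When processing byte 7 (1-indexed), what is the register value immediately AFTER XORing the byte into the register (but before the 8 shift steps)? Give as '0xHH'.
Register before byte 7: 0x88
Byte 7: 0x56
0x88 XOR 0x56 = 0xDE

Answer: 0xDE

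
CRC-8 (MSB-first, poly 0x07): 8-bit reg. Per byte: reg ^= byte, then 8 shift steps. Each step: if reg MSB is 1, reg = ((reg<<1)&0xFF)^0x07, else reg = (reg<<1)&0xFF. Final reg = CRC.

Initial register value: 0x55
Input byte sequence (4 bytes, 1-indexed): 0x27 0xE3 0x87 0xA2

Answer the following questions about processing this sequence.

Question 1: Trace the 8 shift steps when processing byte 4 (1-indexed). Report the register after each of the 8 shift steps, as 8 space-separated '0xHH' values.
Answer: 0xE1 0xC5 0x8D 0x1D 0x3A 0x74 0xE8 0xD7

Derivation:
After byte 1 (0x27): reg=0x59
After byte 2 (0xE3): reg=0x2F
After byte 3 (0x87): reg=0x51
Register before byte 4: 0x51
After XOR with byte 0xA2: 0xF3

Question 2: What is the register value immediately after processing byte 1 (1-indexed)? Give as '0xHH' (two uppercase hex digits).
Answer: 0x59

Derivation:
After byte 1 (0x27): reg=0x59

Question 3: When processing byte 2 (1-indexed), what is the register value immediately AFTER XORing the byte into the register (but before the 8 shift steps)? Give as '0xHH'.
Answer: 0xBA

Derivation:
Register before byte 2: 0x59
Byte 2: 0xE3
0x59 XOR 0xE3 = 0xBA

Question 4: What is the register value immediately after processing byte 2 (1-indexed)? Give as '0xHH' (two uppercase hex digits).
Answer: 0x2F

Derivation:
After byte 1 (0x27): reg=0x59
After byte 2 (0xE3): reg=0x2F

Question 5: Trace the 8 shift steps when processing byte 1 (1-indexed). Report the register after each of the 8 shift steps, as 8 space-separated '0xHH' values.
Register before byte 1: 0x55
After XOR with byte 0x27: 0x72

Answer: 0xE4 0xCF 0x99 0x35 0x6A 0xD4 0xAF 0x59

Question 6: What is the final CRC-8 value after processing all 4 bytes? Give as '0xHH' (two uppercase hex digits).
After byte 1 (0x27): reg=0x59
After byte 2 (0xE3): reg=0x2F
After byte 3 (0x87): reg=0x51
After byte 4 (0xA2): reg=0xD7

Answer: 0xD7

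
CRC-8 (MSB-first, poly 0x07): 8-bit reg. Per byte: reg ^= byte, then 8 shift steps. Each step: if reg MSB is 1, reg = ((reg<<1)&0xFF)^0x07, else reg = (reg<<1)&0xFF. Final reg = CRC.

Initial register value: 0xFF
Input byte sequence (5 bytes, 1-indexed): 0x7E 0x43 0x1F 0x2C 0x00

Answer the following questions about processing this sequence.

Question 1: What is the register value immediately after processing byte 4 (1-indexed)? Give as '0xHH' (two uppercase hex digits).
After byte 1 (0x7E): reg=0x8E
After byte 2 (0x43): reg=0x6D
After byte 3 (0x1F): reg=0x59
After byte 4 (0x2C): reg=0x4C

Answer: 0x4C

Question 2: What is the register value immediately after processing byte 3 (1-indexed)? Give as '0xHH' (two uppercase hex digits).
After byte 1 (0x7E): reg=0x8E
After byte 2 (0x43): reg=0x6D
After byte 3 (0x1F): reg=0x59

Answer: 0x59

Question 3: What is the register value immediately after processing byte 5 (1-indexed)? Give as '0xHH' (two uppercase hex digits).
Answer: 0xE3

Derivation:
After byte 1 (0x7E): reg=0x8E
After byte 2 (0x43): reg=0x6D
After byte 3 (0x1F): reg=0x59
After byte 4 (0x2C): reg=0x4C
After byte 5 (0x00): reg=0xE3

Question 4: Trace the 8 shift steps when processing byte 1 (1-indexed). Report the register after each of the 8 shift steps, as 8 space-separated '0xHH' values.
Register before byte 1: 0xFF
After XOR with byte 0x7E: 0x81

Answer: 0x05 0x0A 0x14 0x28 0x50 0xA0 0x47 0x8E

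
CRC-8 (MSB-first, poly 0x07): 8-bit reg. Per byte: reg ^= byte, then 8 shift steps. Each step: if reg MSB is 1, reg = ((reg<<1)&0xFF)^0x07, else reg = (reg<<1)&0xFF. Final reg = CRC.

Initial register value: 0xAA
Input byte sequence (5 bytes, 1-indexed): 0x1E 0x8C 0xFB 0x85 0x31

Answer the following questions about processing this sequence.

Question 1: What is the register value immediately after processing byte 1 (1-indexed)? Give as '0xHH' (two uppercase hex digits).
Answer: 0x05

Derivation:
After byte 1 (0x1E): reg=0x05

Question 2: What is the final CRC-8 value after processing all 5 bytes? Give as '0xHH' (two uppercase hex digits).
After byte 1 (0x1E): reg=0x05
After byte 2 (0x8C): reg=0xB6
After byte 3 (0xFB): reg=0xE4
After byte 4 (0x85): reg=0x20
After byte 5 (0x31): reg=0x77

Answer: 0x77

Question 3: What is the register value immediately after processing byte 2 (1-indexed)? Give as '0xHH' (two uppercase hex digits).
After byte 1 (0x1E): reg=0x05
After byte 2 (0x8C): reg=0xB6

Answer: 0xB6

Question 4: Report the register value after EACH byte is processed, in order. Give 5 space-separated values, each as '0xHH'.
0x05 0xB6 0xE4 0x20 0x77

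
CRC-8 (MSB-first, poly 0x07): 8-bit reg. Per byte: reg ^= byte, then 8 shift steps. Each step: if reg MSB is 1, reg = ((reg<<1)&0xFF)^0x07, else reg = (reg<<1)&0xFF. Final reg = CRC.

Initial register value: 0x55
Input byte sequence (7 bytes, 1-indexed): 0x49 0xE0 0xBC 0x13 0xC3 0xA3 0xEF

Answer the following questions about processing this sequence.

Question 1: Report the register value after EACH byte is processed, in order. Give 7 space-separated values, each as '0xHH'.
0x54 0x05 0x26 0x8B 0xFF 0x93 0x73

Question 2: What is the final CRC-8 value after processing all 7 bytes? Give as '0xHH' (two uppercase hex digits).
After byte 1 (0x49): reg=0x54
After byte 2 (0xE0): reg=0x05
After byte 3 (0xBC): reg=0x26
After byte 4 (0x13): reg=0x8B
After byte 5 (0xC3): reg=0xFF
After byte 6 (0xA3): reg=0x93
After byte 7 (0xEF): reg=0x73

Answer: 0x73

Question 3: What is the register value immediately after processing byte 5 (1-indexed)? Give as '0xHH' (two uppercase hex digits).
Answer: 0xFF

Derivation:
After byte 1 (0x49): reg=0x54
After byte 2 (0xE0): reg=0x05
After byte 3 (0xBC): reg=0x26
After byte 4 (0x13): reg=0x8B
After byte 5 (0xC3): reg=0xFF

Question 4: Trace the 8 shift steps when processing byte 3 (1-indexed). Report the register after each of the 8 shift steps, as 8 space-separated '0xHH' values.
Answer: 0x75 0xEA 0xD3 0xA1 0x45 0x8A 0x13 0x26

Derivation:
After byte 1 (0x49): reg=0x54
After byte 2 (0xE0): reg=0x05
Register before byte 3: 0x05
After XOR with byte 0xBC: 0xB9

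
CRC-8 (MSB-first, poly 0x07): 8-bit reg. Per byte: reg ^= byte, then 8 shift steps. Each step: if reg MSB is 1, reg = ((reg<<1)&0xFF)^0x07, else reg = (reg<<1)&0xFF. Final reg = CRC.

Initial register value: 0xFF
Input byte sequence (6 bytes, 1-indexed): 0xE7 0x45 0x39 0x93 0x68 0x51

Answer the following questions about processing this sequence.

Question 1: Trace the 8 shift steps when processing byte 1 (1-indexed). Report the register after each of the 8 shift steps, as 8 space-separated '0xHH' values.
Register before byte 1: 0xFF
After XOR with byte 0xE7: 0x18

Answer: 0x30 0x60 0xC0 0x87 0x09 0x12 0x24 0x48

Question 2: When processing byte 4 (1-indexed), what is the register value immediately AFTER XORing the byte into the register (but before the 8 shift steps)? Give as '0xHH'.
Answer: 0xD5

Derivation:
Register before byte 4: 0x46
Byte 4: 0x93
0x46 XOR 0x93 = 0xD5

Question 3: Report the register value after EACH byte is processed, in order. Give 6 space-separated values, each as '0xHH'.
0x48 0x23 0x46 0x25 0xE4 0x02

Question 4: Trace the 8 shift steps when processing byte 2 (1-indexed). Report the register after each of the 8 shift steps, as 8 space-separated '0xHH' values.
Answer: 0x1A 0x34 0x68 0xD0 0xA7 0x49 0x92 0x23

Derivation:
After byte 1 (0xE7): reg=0x48
Register before byte 2: 0x48
After XOR with byte 0x45: 0x0D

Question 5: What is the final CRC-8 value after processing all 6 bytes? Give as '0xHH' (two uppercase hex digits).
After byte 1 (0xE7): reg=0x48
After byte 2 (0x45): reg=0x23
After byte 3 (0x39): reg=0x46
After byte 4 (0x93): reg=0x25
After byte 5 (0x68): reg=0xE4
After byte 6 (0x51): reg=0x02

Answer: 0x02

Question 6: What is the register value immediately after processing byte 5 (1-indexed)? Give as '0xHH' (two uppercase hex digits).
Answer: 0xE4

Derivation:
After byte 1 (0xE7): reg=0x48
After byte 2 (0x45): reg=0x23
After byte 3 (0x39): reg=0x46
After byte 4 (0x93): reg=0x25
After byte 5 (0x68): reg=0xE4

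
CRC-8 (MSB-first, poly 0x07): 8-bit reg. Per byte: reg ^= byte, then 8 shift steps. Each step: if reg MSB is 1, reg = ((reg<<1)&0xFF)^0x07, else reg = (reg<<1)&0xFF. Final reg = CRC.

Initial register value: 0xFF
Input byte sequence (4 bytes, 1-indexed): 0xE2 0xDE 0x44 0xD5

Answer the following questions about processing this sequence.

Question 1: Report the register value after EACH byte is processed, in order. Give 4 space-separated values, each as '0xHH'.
0x53 0xAA 0x84 0xB0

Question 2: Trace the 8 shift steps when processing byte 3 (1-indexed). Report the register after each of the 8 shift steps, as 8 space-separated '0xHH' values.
Answer: 0xDB 0xB1 0x65 0xCA 0x93 0x21 0x42 0x84

Derivation:
After byte 1 (0xE2): reg=0x53
After byte 2 (0xDE): reg=0xAA
Register before byte 3: 0xAA
After XOR with byte 0x44: 0xEE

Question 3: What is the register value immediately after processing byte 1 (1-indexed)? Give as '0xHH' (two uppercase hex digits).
After byte 1 (0xE2): reg=0x53

Answer: 0x53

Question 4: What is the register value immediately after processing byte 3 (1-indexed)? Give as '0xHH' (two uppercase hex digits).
After byte 1 (0xE2): reg=0x53
After byte 2 (0xDE): reg=0xAA
After byte 3 (0x44): reg=0x84

Answer: 0x84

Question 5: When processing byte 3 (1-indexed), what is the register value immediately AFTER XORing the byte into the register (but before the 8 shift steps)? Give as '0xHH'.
Register before byte 3: 0xAA
Byte 3: 0x44
0xAA XOR 0x44 = 0xEE

Answer: 0xEE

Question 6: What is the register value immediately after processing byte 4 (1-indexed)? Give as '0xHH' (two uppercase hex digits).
After byte 1 (0xE2): reg=0x53
After byte 2 (0xDE): reg=0xAA
After byte 3 (0x44): reg=0x84
After byte 4 (0xD5): reg=0xB0

Answer: 0xB0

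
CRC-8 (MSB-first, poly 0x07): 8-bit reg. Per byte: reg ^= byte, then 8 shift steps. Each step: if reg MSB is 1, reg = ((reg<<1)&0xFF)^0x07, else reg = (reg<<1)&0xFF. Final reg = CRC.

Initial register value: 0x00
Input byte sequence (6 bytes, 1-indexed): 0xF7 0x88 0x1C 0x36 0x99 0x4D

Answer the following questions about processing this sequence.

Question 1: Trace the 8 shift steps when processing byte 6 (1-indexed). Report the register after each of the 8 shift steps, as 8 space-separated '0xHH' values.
After byte 1 (0xF7): reg=0xCB
After byte 2 (0x88): reg=0xCE
After byte 3 (0x1C): reg=0x30
After byte 4 (0x36): reg=0x12
After byte 5 (0x99): reg=0xB8
Register before byte 6: 0xB8
After XOR with byte 0x4D: 0xF5

Answer: 0xED 0xDD 0xBD 0x7D 0xFA 0xF3 0xE1 0xC5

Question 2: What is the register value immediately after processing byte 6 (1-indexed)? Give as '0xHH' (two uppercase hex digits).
After byte 1 (0xF7): reg=0xCB
After byte 2 (0x88): reg=0xCE
After byte 3 (0x1C): reg=0x30
After byte 4 (0x36): reg=0x12
After byte 5 (0x99): reg=0xB8
After byte 6 (0x4D): reg=0xC5

Answer: 0xC5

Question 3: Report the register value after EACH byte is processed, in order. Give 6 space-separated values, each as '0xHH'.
0xCB 0xCE 0x30 0x12 0xB8 0xC5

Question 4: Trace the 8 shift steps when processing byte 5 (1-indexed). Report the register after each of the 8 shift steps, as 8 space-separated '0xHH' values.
After byte 1 (0xF7): reg=0xCB
After byte 2 (0x88): reg=0xCE
After byte 3 (0x1C): reg=0x30
After byte 4 (0x36): reg=0x12
Register before byte 5: 0x12
After XOR with byte 0x99: 0x8B

Answer: 0x11 0x22 0x44 0x88 0x17 0x2E 0x5C 0xB8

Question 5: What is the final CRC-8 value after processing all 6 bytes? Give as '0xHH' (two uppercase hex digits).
After byte 1 (0xF7): reg=0xCB
After byte 2 (0x88): reg=0xCE
After byte 3 (0x1C): reg=0x30
After byte 4 (0x36): reg=0x12
After byte 5 (0x99): reg=0xB8
After byte 6 (0x4D): reg=0xC5

Answer: 0xC5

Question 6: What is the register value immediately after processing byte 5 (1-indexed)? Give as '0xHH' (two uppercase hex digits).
Answer: 0xB8

Derivation:
After byte 1 (0xF7): reg=0xCB
After byte 2 (0x88): reg=0xCE
After byte 3 (0x1C): reg=0x30
After byte 4 (0x36): reg=0x12
After byte 5 (0x99): reg=0xB8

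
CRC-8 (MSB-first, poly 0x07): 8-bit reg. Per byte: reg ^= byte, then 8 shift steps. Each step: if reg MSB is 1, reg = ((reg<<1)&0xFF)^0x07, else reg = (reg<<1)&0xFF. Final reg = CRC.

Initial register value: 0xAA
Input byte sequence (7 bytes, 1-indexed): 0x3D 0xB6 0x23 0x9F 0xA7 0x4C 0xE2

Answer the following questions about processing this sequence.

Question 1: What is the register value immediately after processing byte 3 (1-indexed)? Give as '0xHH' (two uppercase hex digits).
After byte 1 (0x3D): reg=0xEC
After byte 2 (0xB6): reg=0x81
After byte 3 (0x23): reg=0x67

Answer: 0x67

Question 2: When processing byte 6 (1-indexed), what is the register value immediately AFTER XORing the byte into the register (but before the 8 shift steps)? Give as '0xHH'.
Answer: 0x8C

Derivation:
Register before byte 6: 0xC0
Byte 6: 0x4C
0xC0 XOR 0x4C = 0x8C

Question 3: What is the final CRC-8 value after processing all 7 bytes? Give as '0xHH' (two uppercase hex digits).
Answer: 0xEA

Derivation:
After byte 1 (0x3D): reg=0xEC
After byte 2 (0xB6): reg=0x81
After byte 3 (0x23): reg=0x67
After byte 4 (0x9F): reg=0xE6
After byte 5 (0xA7): reg=0xC0
After byte 6 (0x4C): reg=0xAD
After byte 7 (0xE2): reg=0xEA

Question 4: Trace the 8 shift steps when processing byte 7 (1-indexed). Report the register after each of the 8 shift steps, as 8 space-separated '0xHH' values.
Answer: 0x9E 0x3B 0x76 0xEC 0xDF 0xB9 0x75 0xEA

Derivation:
After byte 1 (0x3D): reg=0xEC
After byte 2 (0xB6): reg=0x81
After byte 3 (0x23): reg=0x67
After byte 4 (0x9F): reg=0xE6
After byte 5 (0xA7): reg=0xC0
After byte 6 (0x4C): reg=0xAD
Register before byte 7: 0xAD
After XOR with byte 0xE2: 0x4F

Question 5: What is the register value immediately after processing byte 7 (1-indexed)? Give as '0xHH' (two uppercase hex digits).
Answer: 0xEA

Derivation:
After byte 1 (0x3D): reg=0xEC
After byte 2 (0xB6): reg=0x81
After byte 3 (0x23): reg=0x67
After byte 4 (0x9F): reg=0xE6
After byte 5 (0xA7): reg=0xC0
After byte 6 (0x4C): reg=0xAD
After byte 7 (0xE2): reg=0xEA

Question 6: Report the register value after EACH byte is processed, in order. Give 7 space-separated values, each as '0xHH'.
0xEC 0x81 0x67 0xE6 0xC0 0xAD 0xEA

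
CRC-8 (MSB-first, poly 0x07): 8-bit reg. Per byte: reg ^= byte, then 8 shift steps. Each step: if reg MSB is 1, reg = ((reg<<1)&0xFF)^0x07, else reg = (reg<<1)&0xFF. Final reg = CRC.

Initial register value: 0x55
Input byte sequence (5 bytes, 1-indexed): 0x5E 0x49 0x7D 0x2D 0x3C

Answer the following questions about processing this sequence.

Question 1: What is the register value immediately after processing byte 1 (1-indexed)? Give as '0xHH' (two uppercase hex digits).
Answer: 0x31

Derivation:
After byte 1 (0x5E): reg=0x31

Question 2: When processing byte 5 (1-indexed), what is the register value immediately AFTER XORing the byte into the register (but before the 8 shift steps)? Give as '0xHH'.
Register before byte 5: 0xBE
Byte 5: 0x3C
0xBE XOR 0x3C = 0x82

Answer: 0x82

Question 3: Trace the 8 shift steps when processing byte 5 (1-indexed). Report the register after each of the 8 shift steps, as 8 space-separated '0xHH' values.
Answer: 0x03 0x06 0x0C 0x18 0x30 0x60 0xC0 0x87

Derivation:
After byte 1 (0x5E): reg=0x31
After byte 2 (0x49): reg=0x6F
After byte 3 (0x7D): reg=0x7E
After byte 4 (0x2D): reg=0xBE
Register before byte 5: 0xBE
After XOR with byte 0x3C: 0x82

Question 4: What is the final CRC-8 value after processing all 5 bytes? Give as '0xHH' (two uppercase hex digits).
Answer: 0x87

Derivation:
After byte 1 (0x5E): reg=0x31
After byte 2 (0x49): reg=0x6F
After byte 3 (0x7D): reg=0x7E
After byte 4 (0x2D): reg=0xBE
After byte 5 (0x3C): reg=0x87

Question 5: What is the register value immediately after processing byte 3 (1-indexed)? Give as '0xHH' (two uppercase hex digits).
After byte 1 (0x5E): reg=0x31
After byte 2 (0x49): reg=0x6F
After byte 3 (0x7D): reg=0x7E

Answer: 0x7E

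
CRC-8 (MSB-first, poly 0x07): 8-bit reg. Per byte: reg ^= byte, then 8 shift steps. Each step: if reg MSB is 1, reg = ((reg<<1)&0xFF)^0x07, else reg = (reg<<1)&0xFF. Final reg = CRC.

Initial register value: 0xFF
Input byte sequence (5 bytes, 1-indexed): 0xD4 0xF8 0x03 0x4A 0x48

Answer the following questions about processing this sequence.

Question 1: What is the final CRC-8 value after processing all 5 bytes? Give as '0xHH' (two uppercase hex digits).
Answer: 0xF3

Derivation:
After byte 1 (0xD4): reg=0xD1
After byte 2 (0xF8): reg=0xDF
After byte 3 (0x03): reg=0x1A
After byte 4 (0x4A): reg=0xB7
After byte 5 (0x48): reg=0xF3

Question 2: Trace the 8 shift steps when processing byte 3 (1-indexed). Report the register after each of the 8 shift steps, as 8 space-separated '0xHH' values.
Answer: 0xBF 0x79 0xF2 0xE3 0xC1 0x85 0x0D 0x1A

Derivation:
After byte 1 (0xD4): reg=0xD1
After byte 2 (0xF8): reg=0xDF
Register before byte 3: 0xDF
After XOR with byte 0x03: 0xDC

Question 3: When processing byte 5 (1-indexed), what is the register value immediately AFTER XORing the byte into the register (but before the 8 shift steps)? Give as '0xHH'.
Register before byte 5: 0xB7
Byte 5: 0x48
0xB7 XOR 0x48 = 0xFF

Answer: 0xFF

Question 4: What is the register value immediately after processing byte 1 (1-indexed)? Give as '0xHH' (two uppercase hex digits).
Answer: 0xD1

Derivation:
After byte 1 (0xD4): reg=0xD1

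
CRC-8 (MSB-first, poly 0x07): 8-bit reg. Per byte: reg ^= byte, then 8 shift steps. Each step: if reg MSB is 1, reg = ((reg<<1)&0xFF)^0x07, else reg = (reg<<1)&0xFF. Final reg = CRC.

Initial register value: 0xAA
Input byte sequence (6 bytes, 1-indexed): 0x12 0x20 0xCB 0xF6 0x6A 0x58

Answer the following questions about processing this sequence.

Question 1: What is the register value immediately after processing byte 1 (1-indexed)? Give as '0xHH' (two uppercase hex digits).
After byte 1 (0x12): reg=0x21

Answer: 0x21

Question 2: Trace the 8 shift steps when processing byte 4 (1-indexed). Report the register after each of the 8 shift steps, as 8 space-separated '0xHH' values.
Answer: 0x3F 0x7E 0xFC 0xFF 0xF9 0xF5 0xED 0xDD

Derivation:
After byte 1 (0x12): reg=0x21
After byte 2 (0x20): reg=0x07
After byte 3 (0xCB): reg=0x6A
Register before byte 4: 0x6A
After XOR with byte 0xF6: 0x9C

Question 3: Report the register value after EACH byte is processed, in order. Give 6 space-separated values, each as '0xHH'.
0x21 0x07 0x6A 0xDD 0x0C 0xAB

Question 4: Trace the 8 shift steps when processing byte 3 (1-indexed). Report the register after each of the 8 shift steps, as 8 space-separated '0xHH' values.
After byte 1 (0x12): reg=0x21
After byte 2 (0x20): reg=0x07
Register before byte 3: 0x07
After XOR with byte 0xCB: 0xCC

Answer: 0x9F 0x39 0x72 0xE4 0xCF 0x99 0x35 0x6A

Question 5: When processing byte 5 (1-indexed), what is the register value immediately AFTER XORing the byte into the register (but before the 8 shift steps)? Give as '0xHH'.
Answer: 0xB7

Derivation:
Register before byte 5: 0xDD
Byte 5: 0x6A
0xDD XOR 0x6A = 0xB7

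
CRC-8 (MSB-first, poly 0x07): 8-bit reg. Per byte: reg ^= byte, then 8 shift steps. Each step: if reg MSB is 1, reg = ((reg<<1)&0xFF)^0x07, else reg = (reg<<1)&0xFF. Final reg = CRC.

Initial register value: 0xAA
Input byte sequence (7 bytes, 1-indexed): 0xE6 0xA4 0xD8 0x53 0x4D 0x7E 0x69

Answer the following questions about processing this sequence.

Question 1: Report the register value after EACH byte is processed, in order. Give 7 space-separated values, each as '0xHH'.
0xE3 0xD2 0x36 0x3C 0x50 0xCA 0x60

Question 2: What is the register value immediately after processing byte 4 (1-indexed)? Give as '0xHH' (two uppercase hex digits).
After byte 1 (0xE6): reg=0xE3
After byte 2 (0xA4): reg=0xD2
After byte 3 (0xD8): reg=0x36
After byte 4 (0x53): reg=0x3C

Answer: 0x3C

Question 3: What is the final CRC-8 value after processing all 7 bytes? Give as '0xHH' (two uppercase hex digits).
Answer: 0x60

Derivation:
After byte 1 (0xE6): reg=0xE3
After byte 2 (0xA4): reg=0xD2
After byte 3 (0xD8): reg=0x36
After byte 4 (0x53): reg=0x3C
After byte 5 (0x4D): reg=0x50
After byte 6 (0x7E): reg=0xCA
After byte 7 (0x69): reg=0x60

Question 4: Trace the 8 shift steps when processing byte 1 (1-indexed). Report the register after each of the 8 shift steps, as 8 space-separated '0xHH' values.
Answer: 0x98 0x37 0x6E 0xDC 0xBF 0x79 0xF2 0xE3

Derivation:
Register before byte 1: 0xAA
After XOR with byte 0xE6: 0x4C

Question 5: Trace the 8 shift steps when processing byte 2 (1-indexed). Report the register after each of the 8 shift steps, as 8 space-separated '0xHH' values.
Answer: 0x8E 0x1B 0x36 0x6C 0xD8 0xB7 0x69 0xD2

Derivation:
After byte 1 (0xE6): reg=0xE3
Register before byte 2: 0xE3
After XOR with byte 0xA4: 0x47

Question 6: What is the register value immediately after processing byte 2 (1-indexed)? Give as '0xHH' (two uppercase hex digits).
After byte 1 (0xE6): reg=0xE3
After byte 2 (0xA4): reg=0xD2

Answer: 0xD2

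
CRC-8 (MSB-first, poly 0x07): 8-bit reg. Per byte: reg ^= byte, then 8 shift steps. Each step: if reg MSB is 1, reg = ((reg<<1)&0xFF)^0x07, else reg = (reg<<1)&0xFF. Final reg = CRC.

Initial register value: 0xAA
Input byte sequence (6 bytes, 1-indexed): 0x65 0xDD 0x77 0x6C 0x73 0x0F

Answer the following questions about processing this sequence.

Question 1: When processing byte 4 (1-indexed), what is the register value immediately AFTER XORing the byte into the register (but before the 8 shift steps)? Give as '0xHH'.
Answer: 0xB7

Derivation:
Register before byte 4: 0xDB
Byte 4: 0x6C
0xDB XOR 0x6C = 0xB7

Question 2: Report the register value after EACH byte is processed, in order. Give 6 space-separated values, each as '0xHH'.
0x63 0x33 0xDB 0x0C 0x7A 0x4C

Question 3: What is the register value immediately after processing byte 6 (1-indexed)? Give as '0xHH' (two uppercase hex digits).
After byte 1 (0x65): reg=0x63
After byte 2 (0xDD): reg=0x33
After byte 3 (0x77): reg=0xDB
After byte 4 (0x6C): reg=0x0C
After byte 5 (0x73): reg=0x7A
After byte 6 (0x0F): reg=0x4C

Answer: 0x4C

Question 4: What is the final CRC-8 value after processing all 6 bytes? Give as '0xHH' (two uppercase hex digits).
Answer: 0x4C

Derivation:
After byte 1 (0x65): reg=0x63
After byte 2 (0xDD): reg=0x33
After byte 3 (0x77): reg=0xDB
After byte 4 (0x6C): reg=0x0C
After byte 5 (0x73): reg=0x7A
After byte 6 (0x0F): reg=0x4C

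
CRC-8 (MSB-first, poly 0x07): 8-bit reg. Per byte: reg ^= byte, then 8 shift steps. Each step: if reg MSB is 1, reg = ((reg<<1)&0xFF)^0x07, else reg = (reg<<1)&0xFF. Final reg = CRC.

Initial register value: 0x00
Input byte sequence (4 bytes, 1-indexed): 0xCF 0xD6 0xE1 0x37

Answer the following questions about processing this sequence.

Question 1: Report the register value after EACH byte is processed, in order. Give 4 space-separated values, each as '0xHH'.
0x63 0x02 0xA7 0xF9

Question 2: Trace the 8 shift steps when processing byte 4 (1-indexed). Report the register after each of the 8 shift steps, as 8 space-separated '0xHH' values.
Answer: 0x27 0x4E 0x9C 0x3F 0x7E 0xFC 0xFF 0xF9

Derivation:
After byte 1 (0xCF): reg=0x63
After byte 2 (0xD6): reg=0x02
After byte 3 (0xE1): reg=0xA7
Register before byte 4: 0xA7
After XOR with byte 0x37: 0x90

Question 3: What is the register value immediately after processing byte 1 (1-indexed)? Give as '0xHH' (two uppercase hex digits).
Answer: 0x63

Derivation:
After byte 1 (0xCF): reg=0x63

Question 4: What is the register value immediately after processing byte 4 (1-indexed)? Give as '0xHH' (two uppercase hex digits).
After byte 1 (0xCF): reg=0x63
After byte 2 (0xD6): reg=0x02
After byte 3 (0xE1): reg=0xA7
After byte 4 (0x37): reg=0xF9

Answer: 0xF9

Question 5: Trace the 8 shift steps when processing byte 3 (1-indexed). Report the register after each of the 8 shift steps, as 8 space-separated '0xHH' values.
After byte 1 (0xCF): reg=0x63
After byte 2 (0xD6): reg=0x02
Register before byte 3: 0x02
After XOR with byte 0xE1: 0xE3

Answer: 0xC1 0x85 0x0D 0x1A 0x34 0x68 0xD0 0xA7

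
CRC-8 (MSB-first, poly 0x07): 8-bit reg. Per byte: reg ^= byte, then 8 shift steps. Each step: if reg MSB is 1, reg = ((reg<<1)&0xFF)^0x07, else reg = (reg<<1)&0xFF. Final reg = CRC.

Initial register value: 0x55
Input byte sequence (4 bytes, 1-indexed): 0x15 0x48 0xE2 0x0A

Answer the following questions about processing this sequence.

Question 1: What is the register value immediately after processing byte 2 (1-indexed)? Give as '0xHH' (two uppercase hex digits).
Answer: 0xA4

Derivation:
After byte 1 (0x15): reg=0xC7
After byte 2 (0x48): reg=0xA4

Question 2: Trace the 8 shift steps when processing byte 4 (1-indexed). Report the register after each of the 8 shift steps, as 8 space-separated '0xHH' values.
Answer: 0xB9 0x75 0xEA 0xD3 0xA1 0x45 0x8A 0x13

Derivation:
After byte 1 (0x15): reg=0xC7
After byte 2 (0x48): reg=0xA4
After byte 3 (0xE2): reg=0xD5
Register before byte 4: 0xD5
After XOR with byte 0x0A: 0xDF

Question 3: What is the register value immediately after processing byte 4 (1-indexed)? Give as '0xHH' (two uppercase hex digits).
Answer: 0x13

Derivation:
After byte 1 (0x15): reg=0xC7
After byte 2 (0x48): reg=0xA4
After byte 3 (0xE2): reg=0xD5
After byte 4 (0x0A): reg=0x13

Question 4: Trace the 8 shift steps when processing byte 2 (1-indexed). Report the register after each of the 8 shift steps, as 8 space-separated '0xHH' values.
Answer: 0x19 0x32 0x64 0xC8 0x97 0x29 0x52 0xA4

Derivation:
After byte 1 (0x15): reg=0xC7
Register before byte 2: 0xC7
After XOR with byte 0x48: 0x8F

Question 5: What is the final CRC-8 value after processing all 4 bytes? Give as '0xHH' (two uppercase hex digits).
Answer: 0x13

Derivation:
After byte 1 (0x15): reg=0xC7
After byte 2 (0x48): reg=0xA4
After byte 3 (0xE2): reg=0xD5
After byte 4 (0x0A): reg=0x13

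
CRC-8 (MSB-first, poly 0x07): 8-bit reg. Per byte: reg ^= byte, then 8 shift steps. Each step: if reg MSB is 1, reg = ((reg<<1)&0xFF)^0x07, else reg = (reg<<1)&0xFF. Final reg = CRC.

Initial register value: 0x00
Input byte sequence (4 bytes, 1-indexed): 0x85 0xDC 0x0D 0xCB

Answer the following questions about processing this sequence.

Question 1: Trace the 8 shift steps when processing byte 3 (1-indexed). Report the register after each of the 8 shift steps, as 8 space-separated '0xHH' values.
After byte 1 (0x85): reg=0x92
After byte 2 (0xDC): reg=0xED
Register before byte 3: 0xED
After XOR with byte 0x0D: 0xE0

Answer: 0xC7 0x89 0x15 0x2A 0x54 0xA8 0x57 0xAE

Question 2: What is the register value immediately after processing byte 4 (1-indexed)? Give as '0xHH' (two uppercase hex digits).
After byte 1 (0x85): reg=0x92
After byte 2 (0xDC): reg=0xED
After byte 3 (0x0D): reg=0xAE
After byte 4 (0xCB): reg=0x3C

Answer: 0x3C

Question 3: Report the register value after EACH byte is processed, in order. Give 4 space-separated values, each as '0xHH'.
0x92 0xED 0xAE 0x3C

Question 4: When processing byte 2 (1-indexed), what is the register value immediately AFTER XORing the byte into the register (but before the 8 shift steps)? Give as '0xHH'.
Register before byte 2: 0x92
Byte 2: 0xDC
0x92 XOR 0xDC = 0x4E

Answer: 0x4E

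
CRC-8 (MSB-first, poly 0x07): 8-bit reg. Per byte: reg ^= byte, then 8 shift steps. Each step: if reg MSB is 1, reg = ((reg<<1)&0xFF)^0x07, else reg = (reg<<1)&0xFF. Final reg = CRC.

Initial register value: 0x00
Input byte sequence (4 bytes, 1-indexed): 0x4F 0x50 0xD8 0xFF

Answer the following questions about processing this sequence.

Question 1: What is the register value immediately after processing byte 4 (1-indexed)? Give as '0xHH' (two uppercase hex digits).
Answer: 0x8C

Derivation:
After byte 1 (0x4F): reg=0xEA
After byte 2 (0x50): reg=0x2F
After byte 3 (0xD8): reg=0xCB
After byte 4 (0xFF): reg=0x8C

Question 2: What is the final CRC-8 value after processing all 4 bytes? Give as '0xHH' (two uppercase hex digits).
Answer: 0x8C

Derivation:
After byte 1 (0x4F): reg=0xEA
After byte 2 (0x50): reg=0x2F
After byte 3 (0xD8): reg=0xCB
After byte 4 (0xFF): reg=0x8C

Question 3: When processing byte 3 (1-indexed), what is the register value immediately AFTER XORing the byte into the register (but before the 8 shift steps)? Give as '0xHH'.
Register before byte 3: 0x2F
Byte 3: 0xD8
0x2F XOR 0xD8 = 0xF7

Answer: 0xF7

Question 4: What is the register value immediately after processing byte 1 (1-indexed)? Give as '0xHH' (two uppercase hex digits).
After byte 1 (0x4F): reg=0xEA

Answer: 0xEA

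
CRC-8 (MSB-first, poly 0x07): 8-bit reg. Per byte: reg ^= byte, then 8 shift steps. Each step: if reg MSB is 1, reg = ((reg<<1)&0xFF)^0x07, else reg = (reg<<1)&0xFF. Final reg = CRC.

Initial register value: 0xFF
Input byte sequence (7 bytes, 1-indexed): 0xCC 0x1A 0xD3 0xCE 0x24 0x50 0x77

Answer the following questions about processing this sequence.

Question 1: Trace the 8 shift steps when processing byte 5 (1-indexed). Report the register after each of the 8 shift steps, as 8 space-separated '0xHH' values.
After byte 1 (0xCC): reg=0x99
After byte 2 (0x1A): reg=0x80
After byte 3 (0xD3): reg=0xBE
After byte 4 (0xCE): reg=0x57
Register before byte 5: 0x57
After XOR with byte 0x24: 0x73

Answer: 0xE6 0xCB 0x91 0x25 0x4A 0x94 0x2F 0x5E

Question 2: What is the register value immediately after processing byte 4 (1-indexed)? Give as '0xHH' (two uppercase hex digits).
Answer: 0x57

Derivation:
After byte 1 (0xCC): reg=0x99
After byte 2 (0x1A): reg=0x80
After byte 3 (0xD3): reg=0xBE
After byte 4 (0xCE): reg=0x57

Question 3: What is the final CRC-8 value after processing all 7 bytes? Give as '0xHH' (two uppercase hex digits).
After byte 1 (0xCC): reg=0x99
After byte 2 (0x1A): reg=0x80
After byte 3 (0xD3): reg=0xBE
After byte 4 (0xCE): reg=0x57
After byte 5 (0x24): reg=0x5E
After byte 6 (0x50): reg=0x2A
After byte 7 (0x77): reg=0x94

Answer: 0x94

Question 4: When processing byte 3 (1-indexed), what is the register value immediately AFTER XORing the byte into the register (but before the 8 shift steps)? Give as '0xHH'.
Register before byte 3: 0x80
Byte 3: 0xD3
0x80 XOR 0xD3 = 0x53

Answer: 0x53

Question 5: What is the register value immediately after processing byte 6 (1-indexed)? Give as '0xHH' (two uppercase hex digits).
After byte 1 (0xCC): reg=0x99
After byte 2 (0x1A): reg=0x80
After byte 3 (0xD3): reg=0xBE
After byte 4 (0xCE): reg=0x57
After byte 5 (0x24): reg=0x5E
After byte 6 (0x50): reg=0x2A

Answer: 0x2A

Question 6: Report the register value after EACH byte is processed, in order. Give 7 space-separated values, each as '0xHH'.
0x99 0x80 0xBE 0x57 0x5E 0x2A 0x94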